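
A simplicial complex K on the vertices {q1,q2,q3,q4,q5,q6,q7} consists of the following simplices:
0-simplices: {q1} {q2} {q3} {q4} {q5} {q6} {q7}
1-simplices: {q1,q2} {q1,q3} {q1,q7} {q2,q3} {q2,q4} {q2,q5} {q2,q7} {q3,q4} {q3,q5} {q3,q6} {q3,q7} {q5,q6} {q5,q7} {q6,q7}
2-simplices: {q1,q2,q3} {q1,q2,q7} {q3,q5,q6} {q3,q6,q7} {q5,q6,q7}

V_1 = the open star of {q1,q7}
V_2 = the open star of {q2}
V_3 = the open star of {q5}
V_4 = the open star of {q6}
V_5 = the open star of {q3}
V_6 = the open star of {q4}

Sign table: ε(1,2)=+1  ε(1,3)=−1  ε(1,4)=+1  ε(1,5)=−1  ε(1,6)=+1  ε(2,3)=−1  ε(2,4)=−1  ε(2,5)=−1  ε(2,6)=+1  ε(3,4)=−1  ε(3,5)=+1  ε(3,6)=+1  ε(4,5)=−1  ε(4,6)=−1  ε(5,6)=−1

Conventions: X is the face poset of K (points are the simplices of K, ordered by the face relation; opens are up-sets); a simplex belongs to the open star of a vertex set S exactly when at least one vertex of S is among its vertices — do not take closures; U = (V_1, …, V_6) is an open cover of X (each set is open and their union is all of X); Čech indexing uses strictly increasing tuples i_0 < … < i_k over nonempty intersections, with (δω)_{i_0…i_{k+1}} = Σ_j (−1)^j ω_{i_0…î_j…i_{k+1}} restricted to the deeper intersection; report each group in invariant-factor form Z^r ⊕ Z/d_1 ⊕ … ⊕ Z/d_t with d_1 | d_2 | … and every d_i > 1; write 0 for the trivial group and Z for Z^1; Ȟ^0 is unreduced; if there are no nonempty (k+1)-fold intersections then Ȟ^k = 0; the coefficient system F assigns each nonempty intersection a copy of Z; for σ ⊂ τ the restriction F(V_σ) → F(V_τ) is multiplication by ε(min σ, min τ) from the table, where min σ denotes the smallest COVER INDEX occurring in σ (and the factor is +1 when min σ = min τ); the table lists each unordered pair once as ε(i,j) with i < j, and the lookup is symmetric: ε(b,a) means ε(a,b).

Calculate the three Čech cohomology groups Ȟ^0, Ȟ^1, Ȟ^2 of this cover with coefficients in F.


nerve of the cover:
  V1={{q1},{q7},{q1,q2},{q1,q3},{q1,q7},{q2,q7},{q3,q7},{q5,q7},{q6,q7},{q1,q2,q3},{q1,q2,q7},{q3,q6,q7},{q5,q6,q7}} V2={{q2},{q1,q2},{q2,q3},{q2,q4},{q2,q5},{q2,q7},{q1,q2,q3},{q1,q2,q7}} V3={{q5},{q2,q5},{q3,q5},{q5,q6},{q5,q7},{q3,q5,q6},{q5,q6,q7}} V4={{q6},{q3,q6},{q5,q6},{q6,q7},{q3,q5,q6},{q3,q6,q7},{q5,q6,q7}} V5={{q3},{q1,q3},{q2,q3},{q3,q4},{q3,q5},{q3,q6},{q3,q7},{q1,q2,q3},{q3,q5,q6},{q3,q6,q7}} V6={{q4},{q2,q4},{q3,q4}}
  V12={{q1,q2},{q2,q7},{q1,q2,q3},{q1,q2,q7}} V13={{q5,q7},{q5,q6,q7}} V14={{q6,q7},{q3,q6,q7},{q5,q6,q7}} V15={{q1,q3},{q3,q7},{q1,q2,q3},{q3,q6,q7}} V23={{q2,q5}} V25={{q2,q3},{q1,q2,q3}} V26={{q2,q4}} V34={{q5,q6},{q3,q5,q6},{q5,q6,q7}} V35={{q3,q5},{q3,q5,q6}} V45={{q3,q6},{q3,q5,q6},{q3,q6,q7}} V56={{q3,q4}}
  V125={{q1,q2,q3}} V134={{q5,q6,q7}} V145={{q3,q6,q7}} V345={{q3,q5,q6}}
C dims 6,11,4; δ0: rk 5, SNF 1^5; δ1: rk 4, SNF 1^4
Ȟ^0 = (6 − 5) − 0 = 1, so Ȟ^0 ≅ Z
Ȟ^1 = (11 − 4) − 5 = 2, so Ȟ^1 ≅ Z^2
Ȟ^2 = (4 − 0) − 4 = 0, so Ȟ^2 ≅ 0

Ȟ^0 = Z,  Ȟ^1 = Z^2,  Ȟ^2 = 0


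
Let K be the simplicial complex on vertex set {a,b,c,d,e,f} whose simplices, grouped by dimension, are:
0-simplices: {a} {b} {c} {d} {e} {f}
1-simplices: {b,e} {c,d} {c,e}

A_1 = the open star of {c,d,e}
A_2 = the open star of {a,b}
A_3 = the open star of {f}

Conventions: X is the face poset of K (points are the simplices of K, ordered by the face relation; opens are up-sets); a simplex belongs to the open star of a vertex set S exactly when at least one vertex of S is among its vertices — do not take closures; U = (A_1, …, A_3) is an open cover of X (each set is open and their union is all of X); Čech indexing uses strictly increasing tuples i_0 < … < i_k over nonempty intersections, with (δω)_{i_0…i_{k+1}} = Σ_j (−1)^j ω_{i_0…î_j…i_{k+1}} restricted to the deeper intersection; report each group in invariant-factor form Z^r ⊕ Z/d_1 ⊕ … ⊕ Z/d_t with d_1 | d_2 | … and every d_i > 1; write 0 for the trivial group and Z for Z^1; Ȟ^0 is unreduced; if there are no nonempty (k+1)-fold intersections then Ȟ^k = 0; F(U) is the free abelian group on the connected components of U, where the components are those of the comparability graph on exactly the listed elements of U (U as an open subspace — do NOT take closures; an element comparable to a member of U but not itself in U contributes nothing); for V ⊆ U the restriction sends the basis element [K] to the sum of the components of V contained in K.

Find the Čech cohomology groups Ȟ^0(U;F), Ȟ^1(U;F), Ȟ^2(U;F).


nonempty overlaps:
  A1={{c},{d},{e},{b,e},{c,d},{c,e}} A2={{a},{b},{b,e}} A3={{f}}
  A12={{b,e}}
components per intersection:
  A1: {{c},{d},{e},{b,e},{c,d},{c,e}}
  A2: {{a}} {{b},{b,e}}
  A3: {{f}}
  A12: {{b,e}}
C dims 4,1; δ0: rk 1, SNF 1^1
degree 0: 4−1−0 = 3 → Ȟ^0 ≅ Z^3
degree 1: 1−0−1 = 0 → Ȟ^1 ≅ 0
degree 2: 0−0−0 = 0 → Ȟ^2 ≅ 0

Ȟ^0 = Z^3, Ȟ^1 = 0 and Ȟ^2 = 0


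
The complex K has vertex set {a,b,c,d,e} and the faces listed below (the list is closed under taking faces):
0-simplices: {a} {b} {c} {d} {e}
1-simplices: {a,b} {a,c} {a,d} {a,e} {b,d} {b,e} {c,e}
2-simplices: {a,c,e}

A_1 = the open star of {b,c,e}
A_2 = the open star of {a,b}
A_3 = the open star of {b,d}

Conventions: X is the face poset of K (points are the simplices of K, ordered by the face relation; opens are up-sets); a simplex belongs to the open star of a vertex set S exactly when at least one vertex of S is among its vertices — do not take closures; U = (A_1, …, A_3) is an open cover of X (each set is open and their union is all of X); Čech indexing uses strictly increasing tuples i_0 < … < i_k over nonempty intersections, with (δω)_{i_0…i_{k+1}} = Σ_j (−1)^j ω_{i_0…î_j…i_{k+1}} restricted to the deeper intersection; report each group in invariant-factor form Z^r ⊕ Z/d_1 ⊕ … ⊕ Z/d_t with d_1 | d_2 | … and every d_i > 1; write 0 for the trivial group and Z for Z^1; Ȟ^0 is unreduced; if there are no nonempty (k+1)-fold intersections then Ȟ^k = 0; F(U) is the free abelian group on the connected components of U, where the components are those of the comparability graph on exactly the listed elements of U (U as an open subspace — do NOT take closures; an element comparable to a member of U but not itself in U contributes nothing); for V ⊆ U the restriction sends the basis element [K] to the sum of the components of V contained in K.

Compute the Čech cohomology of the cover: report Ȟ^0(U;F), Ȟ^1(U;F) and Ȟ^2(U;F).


nonempty overlaps:
  A1={{b},{c},{e},{a,b},{a,c},{a,e},{b,d},{b,e},{c,e},{a,c,e}} A2={{a},{b},{a,b},{a,c},{a,d},{a,e},{b,d},{b,e},{a,c,e}} A3={{b},{d},{a,b},{a,d},{b,d},{b,e}}
  A12={{b},{a,b},{a,c},{a,e},{b,d},{b,e},{a,c,e}} A13={{b},{a,b},{b,d},{b,e}} A23={{b},{a,b},{a,d},{b,d},{b,e}}
  A123={{b},{a,b},{b,d},{b,e}}
components per intersection:
  A1: {{b},{c},{e},{a,b},{a,c},{a,e},{b,d},{b,e},{c,e},{a,c,e}}
  A2: {{a},{b},{a,b},{a,c},{a,d},{a,e},{b,d},{b,e},{a,c,e}}
  A3: {{b},{d},{a,b},{a,d},{b,d},{b,e}}
  A12: {{b},{a,b},{b,d},{b,e}} {{a,c},{a,e},{a,c,e}}
  A13: {{b},{a,b},{b,d},{b,e}}
  A23: {{b},{a,b},{b,d},{b,e}} {{a,d}}
  A123: {{b},{a,b},{b,d},{b,e}}
C dims 3,5,1; δ0: rk 2, SNF 1^2; δ1: rk 1, SNF 1^1
degree 0: 3−2−0 = 1 → Ȟ^0 ≅ Z
degree 1: 5−1−2 = 2 → Ȟ^1 ≅ Z^2
degree 2: 1−0−1 = 0 → Ȟ^2 ≅ 0

Ȟ^0(U;F) ≅ Z; Ȟ^1(U;F) ≅ Z^2; Ȟ^2(U;F) ≅ 0


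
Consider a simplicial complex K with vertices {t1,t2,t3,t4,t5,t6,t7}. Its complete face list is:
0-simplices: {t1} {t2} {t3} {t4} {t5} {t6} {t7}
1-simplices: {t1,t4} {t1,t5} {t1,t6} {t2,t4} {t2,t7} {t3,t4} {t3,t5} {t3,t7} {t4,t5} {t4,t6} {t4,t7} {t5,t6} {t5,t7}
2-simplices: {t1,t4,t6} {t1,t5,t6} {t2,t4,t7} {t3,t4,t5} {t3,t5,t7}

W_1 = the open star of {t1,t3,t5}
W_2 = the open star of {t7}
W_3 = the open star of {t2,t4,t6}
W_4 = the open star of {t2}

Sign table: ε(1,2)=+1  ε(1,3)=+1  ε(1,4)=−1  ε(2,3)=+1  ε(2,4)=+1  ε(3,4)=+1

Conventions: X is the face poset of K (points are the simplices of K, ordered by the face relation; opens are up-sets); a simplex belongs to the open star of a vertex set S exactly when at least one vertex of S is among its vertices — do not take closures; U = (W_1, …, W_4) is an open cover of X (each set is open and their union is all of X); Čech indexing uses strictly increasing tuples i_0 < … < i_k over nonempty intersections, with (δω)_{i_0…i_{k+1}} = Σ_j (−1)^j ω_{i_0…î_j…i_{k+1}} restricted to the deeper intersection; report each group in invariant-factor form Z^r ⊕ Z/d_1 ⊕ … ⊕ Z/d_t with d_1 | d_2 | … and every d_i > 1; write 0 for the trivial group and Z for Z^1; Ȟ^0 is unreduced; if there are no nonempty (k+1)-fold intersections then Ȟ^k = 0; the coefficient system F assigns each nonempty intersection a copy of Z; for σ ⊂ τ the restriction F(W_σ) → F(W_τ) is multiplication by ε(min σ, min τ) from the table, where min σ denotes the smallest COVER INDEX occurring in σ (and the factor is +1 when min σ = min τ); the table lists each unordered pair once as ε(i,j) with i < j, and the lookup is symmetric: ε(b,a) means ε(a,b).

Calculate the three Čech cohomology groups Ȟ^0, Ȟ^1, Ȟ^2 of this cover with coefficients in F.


nerve simplices:
  W1={{t1},{t3},{t5},{t1,t4},{t1,t5},{t1,t6},{t3,t4},{t3,t5},{t3,t7},{t4,t5},{t5,t6},{t5,t7},{t1,t4,t6},{t1,t5,t6},{t3,t4,t5},{t3,t5,t7}} W2={{t7},{t2,t7},{t3,t7},{t4,t7},{t5,t7},{t2,t4,t7},{t3,t5,t7}} W3={{t2},{t4},{t6},{t1,t4},{t1,t6},{t2,t4},{t2,t7},{t3,t4},{t4,t5},{t4,t6},{t4,t7},{t5,t6},{t1,t4,t6},{t1,t5,t6},{t2,t4,t7},{t3,t4,t5}} W4={{t2},{t2,t4},{t2,t7},{t2,t4,t7}}
  W12={{t3,t7},{t5,t7},{t3,t5,t7}} W13={{t1,t4},{t1,t6},{t3,t4},{t4,t5},{t5,t6},{t1,t4,t6},{t1,t5,t6},{t3,t4,t5}} W23={{t2,t7},{t4,t7},{t2,t4,t7}} W24={{t2,t7},{t2,t4,t7}} W34={{t2},{t2,t4},{t2,t7},{t2,t4,t7}}
  W234={{t2,t7},{t2,t4,t7}}
C dims 4,5,1; δ0: rk 3, SNF 1^3; δ1: rk 1, SNF 1^1
degree 0: 4−3−0 = 1 → Ȟ^0 ≅ Z
degree 1: 5−1−3 = 1 → Ȟ^1 ≅ Z
degree 2: 1−0−1 = 0 → Ȟ^2 ≅ 0

Ȟ^0(U;F) ≅ Z; Ȟ^1(U;F) ≅ Z; Ȟ^2(U;F) ≅ 0


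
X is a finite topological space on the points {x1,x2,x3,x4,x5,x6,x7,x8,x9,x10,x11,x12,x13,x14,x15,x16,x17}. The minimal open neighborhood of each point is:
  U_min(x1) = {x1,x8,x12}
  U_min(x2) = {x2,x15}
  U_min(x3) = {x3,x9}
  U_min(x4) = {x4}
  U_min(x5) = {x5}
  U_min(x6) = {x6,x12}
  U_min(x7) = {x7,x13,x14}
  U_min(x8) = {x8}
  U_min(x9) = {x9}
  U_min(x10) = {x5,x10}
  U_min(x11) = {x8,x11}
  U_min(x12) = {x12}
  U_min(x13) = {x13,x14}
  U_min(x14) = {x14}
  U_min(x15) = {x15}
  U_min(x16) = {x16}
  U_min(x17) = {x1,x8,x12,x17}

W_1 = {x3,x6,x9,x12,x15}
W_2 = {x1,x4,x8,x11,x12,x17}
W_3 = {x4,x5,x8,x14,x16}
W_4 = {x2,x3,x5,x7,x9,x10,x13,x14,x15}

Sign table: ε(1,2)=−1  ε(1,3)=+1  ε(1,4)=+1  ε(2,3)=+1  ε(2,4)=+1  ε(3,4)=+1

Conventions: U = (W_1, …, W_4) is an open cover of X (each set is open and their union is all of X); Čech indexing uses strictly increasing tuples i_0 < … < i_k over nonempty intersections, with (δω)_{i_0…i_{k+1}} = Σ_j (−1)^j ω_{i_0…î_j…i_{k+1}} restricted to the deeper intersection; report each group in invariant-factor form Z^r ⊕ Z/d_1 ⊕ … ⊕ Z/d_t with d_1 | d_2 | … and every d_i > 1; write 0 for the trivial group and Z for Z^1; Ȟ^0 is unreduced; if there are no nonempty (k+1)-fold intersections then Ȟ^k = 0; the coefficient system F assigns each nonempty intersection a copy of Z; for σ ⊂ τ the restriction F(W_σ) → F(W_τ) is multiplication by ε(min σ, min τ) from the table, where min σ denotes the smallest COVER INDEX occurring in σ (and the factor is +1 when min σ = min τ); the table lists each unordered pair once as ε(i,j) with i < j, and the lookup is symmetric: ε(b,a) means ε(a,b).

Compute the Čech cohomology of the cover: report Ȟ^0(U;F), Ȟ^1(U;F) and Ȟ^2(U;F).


Ȟ^0(U;F) ≅ 0,  Ȟ^1(U;F) ≅ Z/2,  Ȟ^2(U;F) ≅ 0

nerve of the cover:
  W12={x12} W14={x3,x9,x15} W23={x4,x8} W34={x5,x14}
C dims 4,4; δ0: rk 4, SNF 1^3·2
Ȟ^0 = (4 − 4) − 0 = 0, so Ȟ^0 ≅ 0
Ȟ^1 = (4 − 0) − 4 = 0 plus torsion [2], so Ȟ^1 ≅ Z/2
Ȟ^2 = (0 − 0) − 0 = 0, so Ȟ^2 ≅ 0


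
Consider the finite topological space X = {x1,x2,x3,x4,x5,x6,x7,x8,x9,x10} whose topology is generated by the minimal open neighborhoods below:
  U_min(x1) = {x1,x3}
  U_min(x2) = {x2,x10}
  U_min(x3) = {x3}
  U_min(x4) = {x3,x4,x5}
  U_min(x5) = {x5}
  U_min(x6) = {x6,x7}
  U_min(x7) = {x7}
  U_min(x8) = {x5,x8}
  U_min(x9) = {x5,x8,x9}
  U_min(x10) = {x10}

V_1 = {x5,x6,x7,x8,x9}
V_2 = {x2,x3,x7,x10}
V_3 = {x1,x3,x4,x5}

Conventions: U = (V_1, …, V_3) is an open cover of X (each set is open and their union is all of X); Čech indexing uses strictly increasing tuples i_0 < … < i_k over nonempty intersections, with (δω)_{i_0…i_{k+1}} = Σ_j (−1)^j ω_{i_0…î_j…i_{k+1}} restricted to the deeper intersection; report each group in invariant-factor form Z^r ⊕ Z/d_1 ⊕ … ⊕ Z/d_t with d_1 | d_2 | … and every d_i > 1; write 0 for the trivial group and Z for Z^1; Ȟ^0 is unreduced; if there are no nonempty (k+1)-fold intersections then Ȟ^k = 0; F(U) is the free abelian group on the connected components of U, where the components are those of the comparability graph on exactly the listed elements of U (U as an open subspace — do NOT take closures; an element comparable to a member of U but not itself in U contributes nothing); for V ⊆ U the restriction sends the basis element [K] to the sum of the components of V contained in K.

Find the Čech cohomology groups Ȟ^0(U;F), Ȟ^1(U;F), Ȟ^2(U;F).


Ȟ^0(U;F) ≅ Z^3, Ȟ^1(U;F) ≅ 0 and Ȟ^2(U;F) ≅ 0

cover nerve:
  V12={x7} V13={x5} V23={x3}
components per intersection:
  V1: {x5,x8,x9} {x6,x7}
  V2: {x2,x10} {x3} {x7}
  V3: {x1,x3,x4,x5}
  V12: {x7}
  V13: {x5}
  V23: {x3}
C dims 6,3; δ0: rk 3, SNF 1^3
Ȟ^0: (6−3)−0=3 ⇒ Z^3
Ȟ^1: (3−0)−3=0 ⇒ 0
Ȟ^2: (0−0)−0=0 ⇒ 0


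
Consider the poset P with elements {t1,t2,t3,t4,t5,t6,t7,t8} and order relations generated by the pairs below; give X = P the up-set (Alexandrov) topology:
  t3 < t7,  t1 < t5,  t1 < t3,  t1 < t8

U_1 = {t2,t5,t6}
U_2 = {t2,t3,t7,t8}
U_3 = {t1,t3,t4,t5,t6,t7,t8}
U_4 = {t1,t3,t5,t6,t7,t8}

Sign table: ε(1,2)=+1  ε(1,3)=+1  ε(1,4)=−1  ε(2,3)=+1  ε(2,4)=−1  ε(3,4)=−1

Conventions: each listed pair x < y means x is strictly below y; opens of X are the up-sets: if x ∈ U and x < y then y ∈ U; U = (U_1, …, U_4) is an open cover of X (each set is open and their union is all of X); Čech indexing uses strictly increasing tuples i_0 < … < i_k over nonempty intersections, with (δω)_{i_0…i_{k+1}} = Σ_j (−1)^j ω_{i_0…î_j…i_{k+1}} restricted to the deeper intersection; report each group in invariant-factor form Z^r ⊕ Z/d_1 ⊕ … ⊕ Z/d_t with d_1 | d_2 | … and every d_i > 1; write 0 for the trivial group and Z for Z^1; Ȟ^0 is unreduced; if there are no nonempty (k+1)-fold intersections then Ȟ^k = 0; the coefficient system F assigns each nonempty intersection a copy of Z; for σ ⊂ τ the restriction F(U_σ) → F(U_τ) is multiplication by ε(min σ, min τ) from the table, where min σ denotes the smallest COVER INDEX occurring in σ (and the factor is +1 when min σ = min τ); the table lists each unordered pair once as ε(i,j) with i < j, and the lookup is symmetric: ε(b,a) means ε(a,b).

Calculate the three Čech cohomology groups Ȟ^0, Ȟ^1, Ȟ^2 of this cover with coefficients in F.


nerve simplices:
  U12={t2} U13={t5,t6} U14={t5,t6} U23={t3,t7,t8} U24={t3,t7,t8} U34={t1,t3,t5,t6,t7,t8}
  U134={t5,t6} U234={t3,t7,t8}
C dims 4,6,2; δ0: rk 3, SNF 1^3; δ1: rk 2, SNF 1^2
degree 0: 4−3−0 = 1 → Ȟ^0 ≅ Z
degree 1: 6−2−3 = 1 → Ȟ^1 ≅ Z
degree 2: 2−0−2 = 0 → Ȟ^2 ≅ 0

Ȟ^0(U;F) ≅ Z, Ȟ^1(U;F) ≅ Z and Ȟ^2(U;F) ≅ 0


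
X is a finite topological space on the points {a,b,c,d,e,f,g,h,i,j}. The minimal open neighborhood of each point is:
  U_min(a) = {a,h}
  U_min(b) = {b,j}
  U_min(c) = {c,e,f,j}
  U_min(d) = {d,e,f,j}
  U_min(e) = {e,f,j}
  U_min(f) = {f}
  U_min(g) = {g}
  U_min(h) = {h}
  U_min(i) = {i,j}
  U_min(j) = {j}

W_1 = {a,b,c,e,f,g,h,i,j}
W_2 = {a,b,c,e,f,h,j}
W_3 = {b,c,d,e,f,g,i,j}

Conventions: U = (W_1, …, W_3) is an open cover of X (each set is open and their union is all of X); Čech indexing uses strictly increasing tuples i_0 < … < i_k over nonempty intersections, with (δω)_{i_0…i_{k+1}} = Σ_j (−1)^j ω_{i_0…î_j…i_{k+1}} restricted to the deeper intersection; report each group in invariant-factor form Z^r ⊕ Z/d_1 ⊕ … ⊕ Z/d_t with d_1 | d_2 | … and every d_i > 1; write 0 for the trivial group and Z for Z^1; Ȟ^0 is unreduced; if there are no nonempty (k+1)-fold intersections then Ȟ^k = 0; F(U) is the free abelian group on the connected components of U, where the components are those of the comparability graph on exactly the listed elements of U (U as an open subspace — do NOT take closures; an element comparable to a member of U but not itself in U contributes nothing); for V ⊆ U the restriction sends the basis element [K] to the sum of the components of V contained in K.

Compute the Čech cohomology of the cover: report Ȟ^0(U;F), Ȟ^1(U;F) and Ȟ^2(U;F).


nerve simplices:
  W12={a,b,c,e,f,h,j} W13={b,c,e,f,g,i,j} W23={b,c,e,f,j}
  W123={b,c,e,f,j}
components per intersection:
  W1: {a,h} {b,c,e,f,i,j} {g}
  W2: {a,h} {b,c,e,f,j}
  W3: {b,c,d,e,f,i,j} {g}
  W12: {a,h} {b,c,e,f,j}
  W13: {b,c,e,f,i,j} {g}
  W23: {b,c,e,f,j}
  W123: {b,c,e,f,j}
C dims 7,5,1; δ0: rk 4, SNF 1^4; δ1: rk 1, SNF 1^1
degree 0: 7−4−0 = 3 → Ȟ^0 ≅ Z^3
degree 1: 5−1−4 = 0 → Ȟ^1 ≅ 0
degree 2: 1−0−1 = 0 → Ȟ^2 ≅ 0

Ȟ^0 ≅ Z^3; Ȟ^1 ≅ 0; Ȟ^2 ≅ 0


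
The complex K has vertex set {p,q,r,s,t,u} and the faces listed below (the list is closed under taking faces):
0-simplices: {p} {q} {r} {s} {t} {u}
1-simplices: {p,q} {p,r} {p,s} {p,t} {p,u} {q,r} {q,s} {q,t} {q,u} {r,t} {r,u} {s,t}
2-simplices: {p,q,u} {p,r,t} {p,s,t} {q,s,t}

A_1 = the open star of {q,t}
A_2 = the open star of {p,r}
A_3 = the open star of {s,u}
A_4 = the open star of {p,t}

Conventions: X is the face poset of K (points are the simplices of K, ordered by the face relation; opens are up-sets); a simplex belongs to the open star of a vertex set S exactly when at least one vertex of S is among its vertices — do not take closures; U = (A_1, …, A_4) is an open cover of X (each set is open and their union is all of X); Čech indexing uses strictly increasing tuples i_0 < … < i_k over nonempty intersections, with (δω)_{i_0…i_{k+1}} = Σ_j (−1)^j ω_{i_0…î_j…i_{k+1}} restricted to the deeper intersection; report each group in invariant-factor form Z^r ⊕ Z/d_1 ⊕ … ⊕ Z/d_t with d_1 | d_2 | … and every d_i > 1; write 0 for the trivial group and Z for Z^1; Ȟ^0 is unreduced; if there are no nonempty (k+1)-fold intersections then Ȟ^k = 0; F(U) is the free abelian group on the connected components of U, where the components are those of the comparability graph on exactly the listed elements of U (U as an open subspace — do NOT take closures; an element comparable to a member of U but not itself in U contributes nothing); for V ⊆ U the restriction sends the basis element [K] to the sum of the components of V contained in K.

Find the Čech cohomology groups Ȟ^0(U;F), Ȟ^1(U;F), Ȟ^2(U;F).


nerve of the cover:
  A1={{q},{t},{p,q},{p,t},{q,r},{q,s},{q,t},{q,u},{r,t},{s,t},{p,q,u},{p,r,t},{p,s,t},{q,s,t}} A2={{p},{r},{p,q},{p,r},{p,s},{p,t},{p,u},{q,r},{r,t},{r,u},{p,q,u},{p,r,t},{p,s,t}} A3={{s},{u},{p,s},{p,u},{q,s},{q,u},{r,u},{s,t},{p,q,u},{p,s,t},{q,s,t}} A4={{p},{t},{p,q},{p,r},{p,s},{p,t},{p,u},{q,t},{r,t},{s,t},{p,q,u},{p,r,t},{p,s,t},{q,s,t}}
  A12={{p,q},{p,t},{q,r},{r,t},{p,q,u},{p,r,t},{p,s,t}} A13={{q,s},{q,u},{s,t},{p,q,u},{p,s,t},{q,s,t}} A14={{t},{p,q},{p,t},{q,t},{r,t},{s,t},{p,q,u},{p,r,t},{p,s,t},{q,s,t}} A23={{p,s},{p,u},{r,u},{p,q,u},{p,s,t}} A24={{p},{p,q},{p,r},{p,s},{p,t},{p,u},{r,t},{p,q,u},{p,r,t},{p,s,t}} A34={{p,s},{p,u},{s,t},{p,q,u},{p,s,t},{q,s,t}}
  A123={{p,q,u},{p,s,t}} A124={{p,q},{p,t},{r,t},{p,q,u},{p,r,t},{p,s,t}} A134={{s,t},{p,q,u},{p,s,t},{q,s,t}} A234={{p,s},{p,u},{p,q,u},{p,s,t}}
  A1234={{p,q,u},{p,s,t}}
components per intersection:
  A1: {{q},{t},{p,q},{p,t},{q,r},{q,s},{q,t},{q,u},{r,t},{s,t},{p,q,u},{p,r,t},{p,s,t},{q,s,t}}
  A2: {{p},{r},{p,q},{p,r},{p,s},{p,t},{p,u},{q,r},{r,t},{r,u},{p,q,u},{p,r,t},{p,s,t}}
  A3: {{s},{p,s},{q,s},{s,t},{p,s,t},{q,s,t}} {{u},{p,u},{q,u},{r,u},{p,q,u}}
  A4: {{p},{t},{p,q},{p,r},{p,s},{p,t},{p,u},{q,t},{r,t},{s,t},{p,q,u},{p,r,t},{p,s,t},{q,s,t}}
  A12: {{p,q},{p,q,u}} {{p,t},{r,t},{p,r,t},{p,s,t}} {{q,r}}
  A13: {{q,s},{s,t},{p,s,t},{q,s,t}} {{q,u},{p,q,u}}
  A14: {{t},{p,t},{q,t},{r,t},{s,t},{p,r,t},{p,s,t},{q,s,t}} {{p,q},{p,q,u}}
  A23: {{p,s},{p,s,t}} {{p,u},{p,q,u}} {{r,u}}
  A24: {{p},{p,q},{p,r},{p,s},{p,t},{p,u},{r,t},{p,q,u},{p,r,t},{p,s,t}}
  A34: {{p,s},{s,t},{p,s,t},{q,s,t}} {{p,u},{p,q,u}}
  A123: {{p,q,u}} {{p,s,t}}
  A124: {{p,q},{p,q,u}} {{p,t},{r,t},{p,r,t},{p,s,t}}
  A134: {{s,t},{p,s,t},{q,s,t}} {{p,q,u}}
  A234: {{p,s},{p,s,t}} {{p,u},{p,q,u}}
  A1234: {{p,q,u}} {{p,s,t}}
C dims 5,13,8,2; δ0: rk 4, SNF 1^4; δ1: rk 6, SNF 1^6; δ2: rk 2, SNF 1^2
Ȟ^0 = (5 − 4) − 0 = 1, so Ȟ^0 ≅ Z
Ȟ^1 = (13 − 6) − 4 = 3, so Ȟ^1 ≅ Z^3
Ȟ^2 = (8 − 2) − 6 = 0, so Ȟ^2 ≅ 0

Ȟ^0 ≅ Z, Ȟ^1 ≅ Z^3, Ȟ^2 ≅ 0


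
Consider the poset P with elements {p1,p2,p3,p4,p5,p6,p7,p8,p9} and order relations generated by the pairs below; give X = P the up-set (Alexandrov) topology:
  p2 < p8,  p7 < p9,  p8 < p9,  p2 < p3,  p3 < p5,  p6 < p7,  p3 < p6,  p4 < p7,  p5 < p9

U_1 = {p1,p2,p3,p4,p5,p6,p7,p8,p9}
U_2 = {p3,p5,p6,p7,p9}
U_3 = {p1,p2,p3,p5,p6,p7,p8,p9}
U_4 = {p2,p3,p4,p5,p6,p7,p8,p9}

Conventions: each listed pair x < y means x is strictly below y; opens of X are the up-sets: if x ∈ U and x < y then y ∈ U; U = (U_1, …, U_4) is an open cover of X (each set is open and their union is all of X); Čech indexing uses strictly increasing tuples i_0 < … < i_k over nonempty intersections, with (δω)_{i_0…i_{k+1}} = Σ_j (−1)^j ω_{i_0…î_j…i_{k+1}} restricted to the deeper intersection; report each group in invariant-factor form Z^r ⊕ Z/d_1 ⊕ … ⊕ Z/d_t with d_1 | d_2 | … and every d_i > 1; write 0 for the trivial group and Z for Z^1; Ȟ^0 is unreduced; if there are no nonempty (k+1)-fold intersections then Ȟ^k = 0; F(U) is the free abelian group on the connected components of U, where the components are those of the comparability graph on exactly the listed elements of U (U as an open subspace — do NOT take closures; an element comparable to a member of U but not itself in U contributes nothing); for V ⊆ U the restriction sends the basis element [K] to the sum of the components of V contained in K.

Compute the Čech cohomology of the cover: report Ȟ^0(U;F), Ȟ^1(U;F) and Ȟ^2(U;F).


nerve simplices:
  U12={p3,p5,p6,p7,p9} U13={p1,p2,p3,p5,p6,p7,p8,p9} U14={p2,p3,p4,p5,p6,p7,p8,p9} U23={p3,p5,p6,p7,p9} U24={p3,p5,p6,p7,p9} U34={p2,p3,p5,p6,p7,p8,p9}
  U123={p3,p5,p6,p7,p9} U124={p3,p5,p6,p7,p9} U134={p2,p3,p5,p6,p7,p8,p9} U234={p3,p5,p6,p7,p9}
  U1234={p3,p5,p6,p7,p9}
components per intersection:
  U1: {p1} {p2,p3,p4,p5,p6,p7,p8,p9}
  U2: {p3,p5,p6,p7,p9}
  U3: {p1} {p2,p3,p5,p6,p7,p8,p9}
  U4: {p2,p3,p4,p5,p6,p7,p8,p9}
  U12: {p3,p5,p6,p7,p9}
  U13: {p1} {p2,p3,p5,p6,p7,p8,p9}
  U14: {p2,p3,p4,p5,p6,p7,p8,p9}
  U23: {p3,p5,p6,p7,p9}
  U24: {p3,p5,p6,p7,p9}
  U34: {p2,p3,p5,p6,p7,p8,p9}
  U123: {p3,p5,p6,p7,p9}
  U124: {p3,p5,p6,p7,p9}
  U134: {p2,p3,p5,p6,p7,p8,p9}
  U234: {p3,p5,p6,p7,p9}
  U1234: {p3,p5,p6,p7,p9}
C dims 6,7,4,1; δ0: rk 4, SNF 1^4; δ1: rk 3, SNF 1^3; δ2: rk 1, SNF 1^1
degree 0: 6−4−0 = 2 → Ȟ^0 ≅ Z^2
degree 1: 7−3−4 = 0 → Ȟ^1 ≅ 0
degree 2: 4−1−3 = 0 → Ȟ^2 ≅ 0

Ȟ^0(U;F) ≅ Z^2,  Ȟ^1(U;F) ≅ 0,  Ȟ^2(U;F) ≅ 0


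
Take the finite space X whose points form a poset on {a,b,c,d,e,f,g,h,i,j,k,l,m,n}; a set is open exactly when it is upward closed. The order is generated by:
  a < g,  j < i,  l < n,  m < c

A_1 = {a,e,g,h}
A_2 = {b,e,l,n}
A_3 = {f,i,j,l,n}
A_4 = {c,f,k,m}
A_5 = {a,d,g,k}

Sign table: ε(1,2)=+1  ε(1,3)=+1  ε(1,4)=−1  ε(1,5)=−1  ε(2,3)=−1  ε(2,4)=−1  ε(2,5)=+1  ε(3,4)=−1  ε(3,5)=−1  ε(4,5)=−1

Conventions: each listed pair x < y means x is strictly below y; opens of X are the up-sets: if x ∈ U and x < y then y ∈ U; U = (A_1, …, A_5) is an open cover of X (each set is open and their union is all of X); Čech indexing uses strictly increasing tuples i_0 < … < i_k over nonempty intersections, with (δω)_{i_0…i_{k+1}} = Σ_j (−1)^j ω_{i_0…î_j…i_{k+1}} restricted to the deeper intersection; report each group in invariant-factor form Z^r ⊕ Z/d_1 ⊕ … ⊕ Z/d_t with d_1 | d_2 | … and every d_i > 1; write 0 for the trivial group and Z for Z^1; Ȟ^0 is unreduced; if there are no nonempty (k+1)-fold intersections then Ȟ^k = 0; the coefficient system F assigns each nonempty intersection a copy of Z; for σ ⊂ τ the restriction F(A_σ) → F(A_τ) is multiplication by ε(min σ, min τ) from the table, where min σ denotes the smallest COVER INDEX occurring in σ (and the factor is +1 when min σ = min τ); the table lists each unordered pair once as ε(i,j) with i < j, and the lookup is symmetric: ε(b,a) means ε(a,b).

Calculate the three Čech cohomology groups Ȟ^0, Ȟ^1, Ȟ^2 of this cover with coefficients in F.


cover nerve:
  A12={e} A15={a,g} A23={l,n} A34={f} A45={k}
C dims 5,5; δ0: rk 4, SNF 1^4
Ȟ^0: (5−4)−0=1 ⇒ Z
Ȟ^1: (5−0)−4=1 ⇒ Z
Ȟ^2: (0−0)−0=0 ⇒ 0

Ȟ^0(U;F) ≅ Z, Ȟ^1(U;F) ≅ Z, Ȟ^2(U;F) ≅ 0


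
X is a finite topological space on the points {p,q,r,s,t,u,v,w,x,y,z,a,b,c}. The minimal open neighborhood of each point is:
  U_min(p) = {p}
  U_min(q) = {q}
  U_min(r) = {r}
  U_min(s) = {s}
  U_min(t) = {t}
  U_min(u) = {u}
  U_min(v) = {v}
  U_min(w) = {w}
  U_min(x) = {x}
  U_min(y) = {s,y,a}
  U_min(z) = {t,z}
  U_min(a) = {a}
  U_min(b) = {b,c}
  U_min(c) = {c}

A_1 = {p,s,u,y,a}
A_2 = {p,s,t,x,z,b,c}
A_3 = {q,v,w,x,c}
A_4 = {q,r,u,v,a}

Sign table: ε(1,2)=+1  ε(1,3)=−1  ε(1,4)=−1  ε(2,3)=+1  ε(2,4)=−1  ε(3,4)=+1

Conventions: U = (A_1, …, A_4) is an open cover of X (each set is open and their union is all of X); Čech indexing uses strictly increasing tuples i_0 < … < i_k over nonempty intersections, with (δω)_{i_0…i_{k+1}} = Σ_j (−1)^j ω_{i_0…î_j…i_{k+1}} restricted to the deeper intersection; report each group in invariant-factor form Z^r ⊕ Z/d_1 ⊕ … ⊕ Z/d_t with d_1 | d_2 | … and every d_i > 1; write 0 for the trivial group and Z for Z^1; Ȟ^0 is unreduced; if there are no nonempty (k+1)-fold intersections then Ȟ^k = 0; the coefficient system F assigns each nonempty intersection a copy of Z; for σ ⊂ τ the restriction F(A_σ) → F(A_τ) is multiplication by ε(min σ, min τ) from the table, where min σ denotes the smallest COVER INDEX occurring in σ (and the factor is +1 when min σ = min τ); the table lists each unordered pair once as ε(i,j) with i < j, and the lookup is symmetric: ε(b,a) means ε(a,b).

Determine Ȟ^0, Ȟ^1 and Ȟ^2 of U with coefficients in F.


nerve simplices:
  A12={p,s} A14={u,a} A23={x,c} A34={q,v}
C dims 4,4; δ0: rk 4, SNF 1^3·2
degree 0: 4−4−0 = 0 → Ȟ^0 ≅ 0
degree 1: 4−0−4 = 0 plus torsion [2] → Ȟ^1 ≅ Z/2
degree 2: 0−0−0 = 0 → Ȟ^2 ≅ 0

Ȟ^0 ≅ 0; Ȟ^1 ≅ Z/2; Ȟ^2 ≅ 0


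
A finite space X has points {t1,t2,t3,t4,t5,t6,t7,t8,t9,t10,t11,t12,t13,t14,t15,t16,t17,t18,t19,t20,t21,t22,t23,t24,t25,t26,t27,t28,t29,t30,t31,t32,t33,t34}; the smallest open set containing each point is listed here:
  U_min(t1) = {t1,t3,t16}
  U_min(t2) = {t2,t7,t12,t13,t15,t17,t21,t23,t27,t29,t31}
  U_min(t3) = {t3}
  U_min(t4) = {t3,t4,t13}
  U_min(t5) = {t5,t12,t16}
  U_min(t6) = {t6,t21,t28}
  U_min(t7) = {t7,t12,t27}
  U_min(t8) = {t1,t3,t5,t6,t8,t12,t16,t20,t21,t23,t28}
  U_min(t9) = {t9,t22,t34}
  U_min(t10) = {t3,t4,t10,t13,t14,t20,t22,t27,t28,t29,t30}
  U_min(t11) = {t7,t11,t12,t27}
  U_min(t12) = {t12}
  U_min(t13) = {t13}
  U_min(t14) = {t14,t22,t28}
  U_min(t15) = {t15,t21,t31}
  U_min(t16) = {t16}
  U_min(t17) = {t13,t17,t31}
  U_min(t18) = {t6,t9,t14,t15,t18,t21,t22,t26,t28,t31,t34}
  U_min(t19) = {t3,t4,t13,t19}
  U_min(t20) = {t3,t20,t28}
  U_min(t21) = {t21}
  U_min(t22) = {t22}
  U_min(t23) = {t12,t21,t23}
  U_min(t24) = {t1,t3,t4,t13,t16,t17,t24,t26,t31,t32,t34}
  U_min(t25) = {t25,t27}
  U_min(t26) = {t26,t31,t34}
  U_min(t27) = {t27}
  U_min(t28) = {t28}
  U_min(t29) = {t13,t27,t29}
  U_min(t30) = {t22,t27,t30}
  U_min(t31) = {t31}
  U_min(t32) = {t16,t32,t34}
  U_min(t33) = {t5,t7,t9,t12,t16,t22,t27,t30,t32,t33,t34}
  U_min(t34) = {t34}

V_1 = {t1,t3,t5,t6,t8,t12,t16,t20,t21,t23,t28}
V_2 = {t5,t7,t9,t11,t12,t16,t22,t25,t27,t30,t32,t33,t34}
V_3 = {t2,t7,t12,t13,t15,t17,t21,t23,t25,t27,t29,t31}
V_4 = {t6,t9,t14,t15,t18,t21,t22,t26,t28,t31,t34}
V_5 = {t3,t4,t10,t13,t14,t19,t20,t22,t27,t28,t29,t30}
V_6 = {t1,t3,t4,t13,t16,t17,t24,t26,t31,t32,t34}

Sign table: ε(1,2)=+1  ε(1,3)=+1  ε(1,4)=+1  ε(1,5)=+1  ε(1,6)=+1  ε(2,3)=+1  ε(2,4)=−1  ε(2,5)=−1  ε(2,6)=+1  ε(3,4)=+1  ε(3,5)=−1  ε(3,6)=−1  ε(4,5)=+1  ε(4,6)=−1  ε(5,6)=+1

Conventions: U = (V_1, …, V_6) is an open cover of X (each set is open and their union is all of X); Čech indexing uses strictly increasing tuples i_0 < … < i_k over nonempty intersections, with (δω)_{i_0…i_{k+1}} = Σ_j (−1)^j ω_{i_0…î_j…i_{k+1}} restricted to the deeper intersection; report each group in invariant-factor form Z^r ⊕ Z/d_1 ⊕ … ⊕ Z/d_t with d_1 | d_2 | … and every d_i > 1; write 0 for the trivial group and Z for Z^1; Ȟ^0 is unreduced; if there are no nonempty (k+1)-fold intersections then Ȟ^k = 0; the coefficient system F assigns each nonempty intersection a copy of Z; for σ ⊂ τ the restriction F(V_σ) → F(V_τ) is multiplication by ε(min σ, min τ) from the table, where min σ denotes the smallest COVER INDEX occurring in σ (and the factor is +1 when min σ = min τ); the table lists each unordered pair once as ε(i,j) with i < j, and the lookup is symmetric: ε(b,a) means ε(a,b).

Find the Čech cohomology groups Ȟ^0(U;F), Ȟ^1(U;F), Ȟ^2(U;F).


Ȟ^0 = 0,  Ȟ^1 = Z/2,  Ȟ^2 = Z

nerve simplices:
  V12={t5,t12,t16} V13={t12,t21,t23} V14={t6,t21,t28} V15={t3,t20,t28} V16={t1,t3,t16} V23={t7,t12,t25,t27} V24={t9,t22,t34} V25={t22,t27,t30} V26={t16,t32,t34} V34={t15,t21,t31} V35={t13,t27,t29} V36={t13,t17,t31} V45={t14,t22,t28} V46={t26,t31,t34} V56={t3,t4,t13}
  V123={t12} V126={t16} V134={t21} V145={t28} V156={t3} V235={t27} V245={t22} V246={t34} V346={t31} V356={t13}
C dims 6,15,10; δ0: rk 6, SNF 1^5·2; δ1: rk 9, SNF 1^9
degree 0: 6−6−0 = 0 → Ȟ^0 ≅ 0
degree 1: 15−9−6 = 0 plus torsion [2] → Ȟ^1 ≅ Z/2
degree 2: 10−0−9 = 1 → Ȟ^2 ≅ Z


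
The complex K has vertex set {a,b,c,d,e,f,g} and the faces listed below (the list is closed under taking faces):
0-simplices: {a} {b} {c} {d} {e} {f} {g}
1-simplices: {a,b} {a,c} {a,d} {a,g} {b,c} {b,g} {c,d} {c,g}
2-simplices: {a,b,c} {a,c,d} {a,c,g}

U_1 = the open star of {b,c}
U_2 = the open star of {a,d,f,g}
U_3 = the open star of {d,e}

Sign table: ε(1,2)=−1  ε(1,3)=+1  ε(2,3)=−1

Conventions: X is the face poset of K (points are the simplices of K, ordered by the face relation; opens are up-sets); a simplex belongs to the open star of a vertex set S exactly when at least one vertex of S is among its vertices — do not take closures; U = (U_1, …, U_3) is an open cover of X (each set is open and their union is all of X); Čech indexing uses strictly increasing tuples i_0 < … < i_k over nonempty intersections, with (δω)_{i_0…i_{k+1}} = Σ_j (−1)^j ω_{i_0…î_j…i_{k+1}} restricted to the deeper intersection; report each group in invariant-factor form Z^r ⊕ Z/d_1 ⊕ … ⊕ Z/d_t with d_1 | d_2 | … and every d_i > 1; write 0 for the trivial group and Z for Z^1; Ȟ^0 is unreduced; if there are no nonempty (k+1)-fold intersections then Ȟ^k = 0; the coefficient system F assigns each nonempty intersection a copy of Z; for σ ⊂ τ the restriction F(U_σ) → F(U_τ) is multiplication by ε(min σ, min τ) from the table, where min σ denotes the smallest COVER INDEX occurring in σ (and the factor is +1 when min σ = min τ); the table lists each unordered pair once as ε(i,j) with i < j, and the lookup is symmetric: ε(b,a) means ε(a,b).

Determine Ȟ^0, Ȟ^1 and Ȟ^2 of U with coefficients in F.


nonempty intersections:
  U1={{b},{c},{a,b},{a,c},{b,c},{b,g},{c,d},{c,g},{a,b,c},{a,c,d},{a,c,g}} U2={{a},{d},{f},{g},{a,b},{a,c},{a,d},{a,g},{b,g},{c,d},{c,g},{a,b,c},{a,c,d},{a,c,g}} U3={{d},{e},{a,d},{c,d},{a,c,d}}
  U12={{a,b},{a,c},{b,g},{c,d},{c,g},{a,b,c},{a,c,d},{a,c,g}} U13={{c,d},{a,c,d}} U23={{d},{a,d},{c,d},{a,c,d}}
  U123={{c,d},{a,c,d}}
C dims 3,3,1; δ0: rk 2, SNF 1^2; δ1: rk 1, SNF 1^1
Ȟ^0: (3−2)−0=1 ⇒ Z
Ȟ^1: (3−1)−2=0 ⇒ 0
Ȟ^2: (1−0)−1=0 ⇒ 0

Ȟ^0(U;F) ≅ Z,  Ȟ^1(U;F) ≅ 0,  Ȟ^2(U;F) ≅ 0


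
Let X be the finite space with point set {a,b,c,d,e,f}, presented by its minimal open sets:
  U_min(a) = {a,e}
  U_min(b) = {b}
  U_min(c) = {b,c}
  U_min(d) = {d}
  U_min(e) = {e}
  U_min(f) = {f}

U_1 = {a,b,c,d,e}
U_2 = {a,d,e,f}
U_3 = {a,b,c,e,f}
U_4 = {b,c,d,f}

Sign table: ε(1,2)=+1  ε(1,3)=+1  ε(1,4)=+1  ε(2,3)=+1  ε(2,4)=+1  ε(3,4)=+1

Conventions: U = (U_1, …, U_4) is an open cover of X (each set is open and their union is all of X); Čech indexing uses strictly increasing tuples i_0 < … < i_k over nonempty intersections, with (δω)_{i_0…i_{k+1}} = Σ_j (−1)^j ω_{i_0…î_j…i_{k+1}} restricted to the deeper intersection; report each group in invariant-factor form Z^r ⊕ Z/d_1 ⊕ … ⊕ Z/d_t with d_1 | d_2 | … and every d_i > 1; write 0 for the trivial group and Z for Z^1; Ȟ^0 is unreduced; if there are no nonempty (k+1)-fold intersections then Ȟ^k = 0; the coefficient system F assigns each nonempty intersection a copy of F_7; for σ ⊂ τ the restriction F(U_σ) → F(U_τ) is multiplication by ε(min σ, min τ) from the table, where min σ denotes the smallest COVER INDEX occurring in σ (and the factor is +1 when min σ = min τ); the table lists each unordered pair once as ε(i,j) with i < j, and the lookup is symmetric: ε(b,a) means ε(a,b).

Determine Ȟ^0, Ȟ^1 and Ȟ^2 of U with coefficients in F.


Ȟ^0(U;F) ≅ Z/7, Ȟ^1(U;F) ≅ 0, Ȟ^2(U;F) ≅ Z/7

nerve simplices:
  U12={a,d,e} U13={a,b,c,e} U14={b,c,d} U23={a,e,f} U24={d,f} U34={b,c,f}
  U123={a,e} U124={d} U134={b,c} U234={f}
C dims 4,6,4; δ0: rk_F7 3; δ1: rk_F7 3
degree 0: 4−3−0 = 1 → Ȟ^0 ≅ Z/7
degree 1: 6−3−3 = 0 → Ȟ^1 ≅ 0
degree 2: 4−0−3 = 1 → Ȟ^2 ≅ Z/7


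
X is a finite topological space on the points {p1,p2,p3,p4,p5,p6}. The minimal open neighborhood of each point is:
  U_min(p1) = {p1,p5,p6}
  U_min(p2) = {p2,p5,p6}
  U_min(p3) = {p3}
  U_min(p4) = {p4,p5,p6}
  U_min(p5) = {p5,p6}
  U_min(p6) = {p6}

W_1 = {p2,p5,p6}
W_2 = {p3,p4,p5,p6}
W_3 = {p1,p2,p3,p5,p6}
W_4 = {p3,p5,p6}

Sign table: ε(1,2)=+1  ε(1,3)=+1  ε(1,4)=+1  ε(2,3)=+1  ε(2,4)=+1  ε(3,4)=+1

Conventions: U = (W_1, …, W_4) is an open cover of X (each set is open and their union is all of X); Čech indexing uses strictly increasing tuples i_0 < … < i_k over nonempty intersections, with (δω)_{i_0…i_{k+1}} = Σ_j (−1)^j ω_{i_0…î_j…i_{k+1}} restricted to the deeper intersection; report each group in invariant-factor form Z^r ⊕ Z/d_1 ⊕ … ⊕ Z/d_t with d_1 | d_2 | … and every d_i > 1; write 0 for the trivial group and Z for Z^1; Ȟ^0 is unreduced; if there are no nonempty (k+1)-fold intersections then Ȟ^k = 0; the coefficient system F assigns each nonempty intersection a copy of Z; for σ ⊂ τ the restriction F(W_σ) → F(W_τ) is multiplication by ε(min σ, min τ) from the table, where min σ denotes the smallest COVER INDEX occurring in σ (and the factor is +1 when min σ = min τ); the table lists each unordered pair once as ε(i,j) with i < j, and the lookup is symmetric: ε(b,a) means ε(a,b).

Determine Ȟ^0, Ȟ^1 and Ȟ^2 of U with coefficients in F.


Ȟ^0 ≅ Z; Ȟ^1 ≅ 0; Ȟ^2 ≅ 0

nerve of the cover:
  W12={p5,p6} W13={p2,p5,p6} W14={p5,p6} W23={p3,p5,p6} W24={p3,p5,p6} W34={p3,p5,p6}
  W123={p5,p6} W124={p5,p6} W134={p5,p6} W234={p3,p5,p6}
  W1234={p5,p6}
C dims 4,6,4,1; δ0: rk 3, SNF 1^3; δ1: rk 3, SNF 1^3; δ2: rk 1, SNF 1^1
Ȟ^0 = (4 − 3) − 0 = 1, so Ȟ^0 ≅ Z
Ȟ^1 = (6 − 3) − 3 = 0, so Ȟ^1 ≅ 0
Ȟ^2 = (4 − 1) − 3 = 0, so Ȟ^2 ≅ 0


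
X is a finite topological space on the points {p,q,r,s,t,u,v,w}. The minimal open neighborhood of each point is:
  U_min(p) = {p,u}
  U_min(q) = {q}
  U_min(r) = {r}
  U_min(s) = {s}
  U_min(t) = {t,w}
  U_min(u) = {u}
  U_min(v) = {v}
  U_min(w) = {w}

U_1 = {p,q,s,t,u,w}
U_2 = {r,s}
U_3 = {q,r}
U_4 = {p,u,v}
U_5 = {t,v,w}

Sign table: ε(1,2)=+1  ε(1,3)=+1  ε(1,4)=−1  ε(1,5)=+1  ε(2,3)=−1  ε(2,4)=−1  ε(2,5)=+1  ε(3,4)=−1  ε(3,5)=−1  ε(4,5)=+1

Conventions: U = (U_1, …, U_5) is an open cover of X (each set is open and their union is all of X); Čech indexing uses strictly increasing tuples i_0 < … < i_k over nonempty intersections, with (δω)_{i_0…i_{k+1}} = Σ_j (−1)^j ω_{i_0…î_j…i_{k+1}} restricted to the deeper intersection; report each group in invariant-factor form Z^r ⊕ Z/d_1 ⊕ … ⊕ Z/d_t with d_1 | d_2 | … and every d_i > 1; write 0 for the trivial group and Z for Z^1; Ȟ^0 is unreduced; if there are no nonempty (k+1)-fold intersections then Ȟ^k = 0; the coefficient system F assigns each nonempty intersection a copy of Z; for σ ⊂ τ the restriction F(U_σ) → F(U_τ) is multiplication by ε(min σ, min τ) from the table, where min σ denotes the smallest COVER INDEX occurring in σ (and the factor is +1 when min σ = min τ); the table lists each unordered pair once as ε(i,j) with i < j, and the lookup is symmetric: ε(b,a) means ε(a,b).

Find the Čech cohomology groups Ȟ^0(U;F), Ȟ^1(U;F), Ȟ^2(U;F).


cover nerve:
  U12={s} U13={q} U14={p,u} U15={t,w} U23={r} U45={v}
C dims 5,6; δ0: rk 5, SNF 1^4·2
Ȟ^0: (5−5)−0=0 ⇒ 0
Ȟ^1: (6−0)−5=1 plus torsion [2] ⇒ Z ⊕ Z/2
Ȟ^2: (0−0)−0=0 ⇒ 0

Ȟ^0 ≅ 0; Ȟ^1 ≅ Z ⊕ Z/2; Ȟ^2 ≅ 0


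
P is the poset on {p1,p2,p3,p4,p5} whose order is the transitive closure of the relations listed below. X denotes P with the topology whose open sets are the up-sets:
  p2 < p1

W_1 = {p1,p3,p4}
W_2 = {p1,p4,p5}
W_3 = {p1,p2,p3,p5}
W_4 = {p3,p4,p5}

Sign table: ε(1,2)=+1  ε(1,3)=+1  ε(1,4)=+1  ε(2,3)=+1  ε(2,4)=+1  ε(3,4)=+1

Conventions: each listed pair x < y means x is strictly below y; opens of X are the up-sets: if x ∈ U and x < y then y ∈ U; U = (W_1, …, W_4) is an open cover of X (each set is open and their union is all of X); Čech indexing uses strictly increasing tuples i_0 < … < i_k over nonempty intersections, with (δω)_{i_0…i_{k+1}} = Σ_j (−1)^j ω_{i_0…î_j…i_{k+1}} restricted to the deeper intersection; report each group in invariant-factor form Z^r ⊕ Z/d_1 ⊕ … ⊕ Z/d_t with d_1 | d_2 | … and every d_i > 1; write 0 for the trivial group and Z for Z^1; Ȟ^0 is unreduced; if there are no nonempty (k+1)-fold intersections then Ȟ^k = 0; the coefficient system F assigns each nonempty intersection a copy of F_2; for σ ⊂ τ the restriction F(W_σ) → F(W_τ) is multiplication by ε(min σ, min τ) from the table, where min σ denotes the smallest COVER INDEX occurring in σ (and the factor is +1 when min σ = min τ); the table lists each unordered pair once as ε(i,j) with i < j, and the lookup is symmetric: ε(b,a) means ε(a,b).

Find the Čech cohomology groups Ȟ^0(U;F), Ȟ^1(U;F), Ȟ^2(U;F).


intersection data:
  W12={p1,p4} W13={p1,p3} W14={p3,p4} W23={p1,p5} W24={p4,p5} W34={p3,p5}
  W123={p1} W124={p4} W134={p3} W234={p5}
C dims 4,6,4; δ0: rk_F2 3; δ1: rk_F2 3
Ȟ^0 = (4 − 3) − 0 = 1, so Ȟ^0 ≅ Z/2
Ȟ^1 = (6 − 3) − 3 = 0, so Ȟ^1 ≅ 0
Ȟ^2 = (4 − 0) − 3 = 1, so Ȟ^2 ≅ Z/2

Ȟ^0(U;F) ≅ Z/2, Ȟ^1(U;F) ≅ 0, Ȟ^2(U;F) ≅ Z/2


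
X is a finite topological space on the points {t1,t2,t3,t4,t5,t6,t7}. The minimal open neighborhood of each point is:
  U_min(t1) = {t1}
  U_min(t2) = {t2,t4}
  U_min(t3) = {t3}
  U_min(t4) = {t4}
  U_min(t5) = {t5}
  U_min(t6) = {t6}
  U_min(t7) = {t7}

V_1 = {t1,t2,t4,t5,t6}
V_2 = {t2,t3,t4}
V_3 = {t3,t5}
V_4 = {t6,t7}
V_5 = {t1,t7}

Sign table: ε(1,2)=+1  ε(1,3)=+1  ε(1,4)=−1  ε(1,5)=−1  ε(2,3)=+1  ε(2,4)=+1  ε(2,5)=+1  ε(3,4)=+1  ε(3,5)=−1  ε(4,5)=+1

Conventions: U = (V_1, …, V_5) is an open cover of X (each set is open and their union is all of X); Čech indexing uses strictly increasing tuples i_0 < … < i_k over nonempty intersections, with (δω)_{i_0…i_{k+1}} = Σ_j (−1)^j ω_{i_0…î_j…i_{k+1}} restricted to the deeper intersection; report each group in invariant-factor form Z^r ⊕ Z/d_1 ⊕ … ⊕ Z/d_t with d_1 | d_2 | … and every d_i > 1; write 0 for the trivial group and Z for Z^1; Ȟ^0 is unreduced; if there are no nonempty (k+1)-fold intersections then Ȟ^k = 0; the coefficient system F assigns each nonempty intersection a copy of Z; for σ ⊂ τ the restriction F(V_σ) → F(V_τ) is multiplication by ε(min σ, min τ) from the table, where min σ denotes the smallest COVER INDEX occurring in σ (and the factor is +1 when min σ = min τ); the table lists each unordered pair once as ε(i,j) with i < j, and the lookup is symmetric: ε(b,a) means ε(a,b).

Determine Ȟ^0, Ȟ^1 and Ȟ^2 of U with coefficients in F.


cover nerve:
  V12={t2,t4} V13={t5} V14={t6} V15={t1} V23={t3} V45={t7}
C dims 5,6; δ0: rk 4, SNF 1^4
Ȟ^0: (5−4)−0=1 ⇒ Z
Ȟ^1: (6−0)−4=2 ⇒ Z^2
Ȟ^2: (0−0)−0=0 ⇒ 0

Ȟ^0 = Z, Ȟ^1 = Z^2, Ȟ^2 = 0
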